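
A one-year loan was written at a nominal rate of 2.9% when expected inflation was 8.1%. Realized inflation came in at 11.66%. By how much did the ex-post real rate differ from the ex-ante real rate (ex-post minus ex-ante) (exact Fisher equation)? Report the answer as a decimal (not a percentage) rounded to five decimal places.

-0.03035

Ex-ante: (1 + 0.0290)/(1 + 0.0810) − 1 = -4.8104%
Ex-post: (1 + 0.0290)/(1 + 0.1166) − 1 = -7.8452%
Difference (ex-post − ex-ante) = -3.0349% → -0.03035.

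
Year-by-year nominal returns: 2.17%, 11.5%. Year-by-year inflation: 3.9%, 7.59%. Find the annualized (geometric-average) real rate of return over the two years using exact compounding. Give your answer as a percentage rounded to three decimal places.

0.950%

Nominal growth factor = 1.0217 × 1.1150 = 1.13919550
Price-level growth factor = 1.0390 × 1.0759 = 1.11786010
Real growth factor = 1.13919550 / 1.11786010 = 1.01908593
Annualized real rate = 1.01908593^(1/2) − 1 = 0.9498% → 0.950%.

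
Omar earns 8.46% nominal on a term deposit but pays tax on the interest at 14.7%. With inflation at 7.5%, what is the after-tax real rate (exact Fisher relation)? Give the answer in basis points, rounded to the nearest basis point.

-26 basis points

After-tax nominal return = 8.46% × (1 − 0.147) = 7.21638%.
1 + r = 1.0721638 / 1.07500 = 0.997362
After-tax real rate = 0.997362 − 1 → -26 basis points.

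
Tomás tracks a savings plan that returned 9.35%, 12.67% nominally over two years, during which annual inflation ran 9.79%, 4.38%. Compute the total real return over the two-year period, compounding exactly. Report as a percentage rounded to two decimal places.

Compound the nominal returns: 1.0935 × 1.1267 = 1.232046.
Compound inflation: 1.0979 × 1.0438 = 1.145988.
Deflate: 1.232046 / 1.145988 = 1.075095.
Total real return = 1.075095 − 1 → 7.51%.

7.51%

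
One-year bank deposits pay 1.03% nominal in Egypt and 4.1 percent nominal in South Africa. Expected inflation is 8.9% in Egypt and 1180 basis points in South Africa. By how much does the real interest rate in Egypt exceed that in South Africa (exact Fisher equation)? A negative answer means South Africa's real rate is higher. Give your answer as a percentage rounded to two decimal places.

Egypt: (1 + 0.0103)/(1 + 0.0890) − 1 = -7.2268%
South Africa: (1 + 0.0410)/(1 + 0.1180) − 1 = -6.8873%
Differential = -7.2268% − (-6.8873%) = -0.3395% → -0.34%.

-0.34%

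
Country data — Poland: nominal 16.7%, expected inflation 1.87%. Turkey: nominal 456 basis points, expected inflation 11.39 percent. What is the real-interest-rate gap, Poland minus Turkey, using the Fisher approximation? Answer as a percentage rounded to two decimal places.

21.66%

Poland: 16.7% − 1.87% = 14.830%
Turkey: 4.56% − 11.39% = -6.830%
Differential = 21.660% → 21.66%.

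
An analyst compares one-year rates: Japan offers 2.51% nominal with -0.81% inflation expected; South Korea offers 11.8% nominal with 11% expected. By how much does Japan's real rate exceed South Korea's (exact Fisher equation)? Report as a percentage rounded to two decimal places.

2.63%

Japan: (1 + 0.0251)/(1 − 0.0081) − 1 = 3.3471%
South Korea: (1 + 0.1180)/(1 + 0.1100) − 1 = 0.7207%
Differential = 3.3471% − 0.7207% = 2.6264% → 2.63%.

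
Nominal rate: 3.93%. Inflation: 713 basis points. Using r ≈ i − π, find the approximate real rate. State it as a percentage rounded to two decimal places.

-3.20%

r ≈ i − π = 3.93% − 7.13% = -3.20%.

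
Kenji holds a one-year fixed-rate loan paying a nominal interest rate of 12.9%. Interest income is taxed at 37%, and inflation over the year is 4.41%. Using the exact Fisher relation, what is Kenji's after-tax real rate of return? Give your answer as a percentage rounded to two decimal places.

After-tax nominal return = 12.9% × (1 − 0.37) = 8.1270%.
1 + r = 1.08127 / 1.04410 = 1.035600
After-tax real rate = 1.035600 − 1 → 3.56%.

3.56%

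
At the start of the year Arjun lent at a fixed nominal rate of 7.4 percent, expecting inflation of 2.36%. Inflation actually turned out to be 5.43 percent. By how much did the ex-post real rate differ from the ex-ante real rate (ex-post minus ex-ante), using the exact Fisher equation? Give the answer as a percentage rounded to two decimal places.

-3.06%

Ex-ante: (1 + 0.0740)/(1 + 0.0236) − 1 = 4.9238%
Ex-post: (1 + 0.0740)/(1 + 0.0543) − 1 = 1.8685%
Difference (ex-post − ex-ante) = -3.0553% → -3.06%.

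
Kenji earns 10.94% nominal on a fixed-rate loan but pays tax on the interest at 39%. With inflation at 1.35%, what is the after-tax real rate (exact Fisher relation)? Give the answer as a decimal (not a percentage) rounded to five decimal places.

0.05252

After-tax nominal return = 10.94% × (1 − 0.39) = 6.6734%.
1 + r = 1.066734 / 1.01350 = 1.0525249
After-tax real rate = 1.0525249 − 1 → 0.05252.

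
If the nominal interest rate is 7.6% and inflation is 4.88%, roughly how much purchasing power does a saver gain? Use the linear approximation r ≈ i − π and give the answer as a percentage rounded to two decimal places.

r ≈ i − π = 7.6% − 4.88% = 2.72%.

2.72%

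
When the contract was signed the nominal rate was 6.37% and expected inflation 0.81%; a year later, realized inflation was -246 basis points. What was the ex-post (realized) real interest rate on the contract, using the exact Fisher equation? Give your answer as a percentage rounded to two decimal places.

9.05%

Ex-post: (1 + 0.0637)/(1 − 0.0246) − 1 = 9.0527%
So the realized real rate is 9.05%.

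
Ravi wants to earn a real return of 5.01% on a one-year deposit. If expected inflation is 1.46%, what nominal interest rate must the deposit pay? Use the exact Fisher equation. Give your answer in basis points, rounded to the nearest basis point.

(1 + i) = (1 + r)(1 + π) = 1.05010 × 1.01460 = 1.06543146
i = 1.06543146 − 1, so the required nominal rate is 654 basis points.

654 basis points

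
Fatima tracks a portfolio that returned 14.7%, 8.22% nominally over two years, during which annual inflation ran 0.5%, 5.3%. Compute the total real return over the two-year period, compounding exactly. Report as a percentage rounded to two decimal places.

Compound the nominal returns: 1.1470 × 1.0822 = 1.241283.
Compound inflation: 1.0050 × 1.0530 = 1.058265.
Deflate: 1.241283 / 1.058265 = 1.172942.
Total real return = 1.172942 − 1 → 17.29%.

17.29%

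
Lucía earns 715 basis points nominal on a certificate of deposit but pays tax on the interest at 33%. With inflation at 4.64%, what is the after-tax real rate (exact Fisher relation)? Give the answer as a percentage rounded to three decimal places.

0.144%

After-tax nominal return = 7.15% × (1 − 0.33) = 4.7905%.
1 + r = 1.047905 / 1.04640 = 1.001438
After-tax real rate = 1.001438 − 1 → 0.144%.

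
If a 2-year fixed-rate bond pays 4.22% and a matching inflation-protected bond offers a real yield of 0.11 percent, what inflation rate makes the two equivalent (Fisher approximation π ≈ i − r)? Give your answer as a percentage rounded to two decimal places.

4.11%

π ≈ i − r = 4.22% − 0.11% → 4.11%.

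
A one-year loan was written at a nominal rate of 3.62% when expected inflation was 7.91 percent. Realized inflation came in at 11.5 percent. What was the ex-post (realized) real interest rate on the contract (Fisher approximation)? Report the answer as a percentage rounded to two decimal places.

-7.88%

Ex-post: 3.62% − 11.5% = -7.880%
So the realized real rate is -7.88%.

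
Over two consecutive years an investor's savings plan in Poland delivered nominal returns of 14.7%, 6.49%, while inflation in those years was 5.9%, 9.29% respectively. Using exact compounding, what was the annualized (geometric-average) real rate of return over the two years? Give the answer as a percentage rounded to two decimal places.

2.73%

Compound the nominal returns: 1.1470 × 1.0649 = 1.22144030.
Compound inflation: 1.0590 × 1.0929 = 1.15738110.
Deflate: 1.22144030 / 1.15738110 = 1.05534841.
Annualized real rate = 1.05534841^(1/2) − 1 = 2.7302% → 2.73%.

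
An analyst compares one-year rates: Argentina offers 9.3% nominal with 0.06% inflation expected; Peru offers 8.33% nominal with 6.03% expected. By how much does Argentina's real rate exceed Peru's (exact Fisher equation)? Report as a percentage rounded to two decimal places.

Argentina: (1 + 0.0930)/(1 + 0.0006) − 1 = 9.2345%
Peru: (1 + 0.0833)/(1 + 0.0603) − 1 = 2.1692%
Differential = 9.2345% − 2.1692% = 7.0653% → 7.07%.

7.07%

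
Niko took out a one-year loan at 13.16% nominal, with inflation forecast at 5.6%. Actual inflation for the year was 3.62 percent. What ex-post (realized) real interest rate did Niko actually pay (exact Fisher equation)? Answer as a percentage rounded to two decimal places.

Ex-post: (1 + 0.1316)/(1 + 0.0362) − 1 = 9.2067%
So the realized real rate is 9.21%.

9.21%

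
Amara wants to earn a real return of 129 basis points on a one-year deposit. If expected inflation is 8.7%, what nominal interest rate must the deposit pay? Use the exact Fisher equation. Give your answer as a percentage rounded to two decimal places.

(1 + i) = (1 + r)(1 + π) = 1.01290 × 1.08700 = 1.1010223
i = 1.1010223 − 1, so the required nominal rate is 10.10%.

10.10%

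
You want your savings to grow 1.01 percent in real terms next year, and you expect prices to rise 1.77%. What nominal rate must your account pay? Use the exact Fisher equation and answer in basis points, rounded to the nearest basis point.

(1 + i) = (1 + r)(1 + π) = 1.01010 × 1.01770 = 1.02797877
i = 1.02797877 − 1, so the required nominal rate is 280 basis points.

280 basis points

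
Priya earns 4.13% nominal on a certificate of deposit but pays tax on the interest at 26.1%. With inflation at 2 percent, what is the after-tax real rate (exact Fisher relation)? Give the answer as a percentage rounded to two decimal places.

1.03%

After-tax nominal return = 4.13% × (1 − 0.261) = 3.05207%.
1 + r = 1.0305207 / 1.02000 = 1.010314
After-tax real rate = 1.010314 − 1 → 1.03%.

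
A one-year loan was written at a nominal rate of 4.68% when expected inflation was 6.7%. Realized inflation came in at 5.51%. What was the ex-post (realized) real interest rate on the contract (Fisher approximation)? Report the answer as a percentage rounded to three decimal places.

Ex-post: 4.68% − 5.51% = -0.830%
So the realized real rate is -0.830%.

-0.830%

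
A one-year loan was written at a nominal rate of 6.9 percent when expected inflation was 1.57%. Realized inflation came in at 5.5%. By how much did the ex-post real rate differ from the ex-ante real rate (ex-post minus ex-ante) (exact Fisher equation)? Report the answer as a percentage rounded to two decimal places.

Ex-ante: (1 + 0.0690)/(1 + 0.0157) − 1 = 5.2476%
Ex-post: (1 + 0.0690)/(1 + 0.0550) − 1 = 1.3270%
Difference (ex-post − ex-ante) = -3.9206% → -3.92%.

-3.92%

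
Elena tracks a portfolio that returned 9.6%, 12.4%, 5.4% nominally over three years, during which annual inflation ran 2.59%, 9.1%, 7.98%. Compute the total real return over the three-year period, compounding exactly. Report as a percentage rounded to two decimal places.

7.43%

Nominal growth factor = 1.0960 × 1.1240 × 1.0540 = 1.298427
Price-level growth factor = 1.0259 × 1.0910 × 1.0798 = 1.208574
Real growth factor = 1.298427 / 1.208574 = 1.074346
Total real return = 1.074346 − 1 → 7.43%.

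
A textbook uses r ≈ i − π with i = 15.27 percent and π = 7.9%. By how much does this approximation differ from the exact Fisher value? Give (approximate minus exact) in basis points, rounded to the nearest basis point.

54 basis points

Approximate: r ≈ 15.270% − 7.900% = 7.3700%
Exact: (1 + 0.1527)/(1 + 0.0790) − 1 = 6.8304%
Error = 7.3700% − 6.8304% = 0.5396% → 54 basis points.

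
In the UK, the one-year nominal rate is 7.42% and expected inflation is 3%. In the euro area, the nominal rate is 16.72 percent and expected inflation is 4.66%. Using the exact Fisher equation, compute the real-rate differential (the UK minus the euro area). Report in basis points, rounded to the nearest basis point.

The UK: (1 + 0.0742)/(1 + 0.0300) − 1 = 4.2913%
The euro area: (1 + 0.1672)/(1 + 0.0466) − 1 = 11.5230%
Differential = 4.2913% − 11.5230% = -7.2318% → -723 basis points.

-723 basis points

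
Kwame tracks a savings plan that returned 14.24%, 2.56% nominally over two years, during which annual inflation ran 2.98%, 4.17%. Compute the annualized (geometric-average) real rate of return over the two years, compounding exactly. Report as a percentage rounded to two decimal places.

4.51%

Nominal growth factor = 1.1424 × 1.0256 = 1.17164544
Price-level growth factor = 1.0298 × 1.0417 = 1.07274266
Real growth factor = 1.17164544 / 1.07274266 = 1.09219618
Annualized real rate = 1.09219618^(1/2) − 1 = 4.5082% → 4.51%.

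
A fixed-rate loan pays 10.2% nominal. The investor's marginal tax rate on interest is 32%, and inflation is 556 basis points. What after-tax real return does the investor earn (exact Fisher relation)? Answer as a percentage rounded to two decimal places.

After-tax nominal return = 10.2% × (1 − 0.32) = 6.9360%.
1 + r = 1.06936 / 1.05560 = 1.013035
After-tax real rate = 1.013035 − 1 → 1.30%.

1.30%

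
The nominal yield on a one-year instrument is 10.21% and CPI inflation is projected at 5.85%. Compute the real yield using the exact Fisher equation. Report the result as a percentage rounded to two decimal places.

By the Fisher identity, 1 + r = (1 + i)/(1 + π).
1 + r = 1.10210 / 1.05850 = 1.041190
r = 1.041190 − 1 = 4.1190%, i.e. 4.12%.

4.12%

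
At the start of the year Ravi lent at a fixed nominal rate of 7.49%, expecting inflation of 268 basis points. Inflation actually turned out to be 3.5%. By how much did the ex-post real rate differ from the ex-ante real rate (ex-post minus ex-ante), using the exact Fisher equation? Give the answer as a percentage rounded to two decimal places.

-0.83%

Ex-ante: (1 + 0.0749)/(1 + 0.0268) − 1 = 4.6845%
Ex-post: (1 + 0.0749)/(1 + 0.0350) − 1 = 3.8551%
Difference (ex-post − ex-ante) = -0.8294% → -0.83%.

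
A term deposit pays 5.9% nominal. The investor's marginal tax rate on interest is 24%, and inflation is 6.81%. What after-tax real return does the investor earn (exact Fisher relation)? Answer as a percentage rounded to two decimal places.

After-tax nominal return = 5.9% × (1 − 0.24) = 4.4840%.
1 + r = 1.04484 / 1.06810 = 0.978223
After-tax real rate = 0.978223 − 1 → -2.18%.

-2.18%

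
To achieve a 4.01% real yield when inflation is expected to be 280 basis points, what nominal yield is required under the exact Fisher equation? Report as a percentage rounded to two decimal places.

6.92%

(1 + i) = (1 + r)(1 + π) = 1.04010 × 1.02800 = 1.0692228
i = 1.0692228 − 1, so the required nominal rate is 6.92%.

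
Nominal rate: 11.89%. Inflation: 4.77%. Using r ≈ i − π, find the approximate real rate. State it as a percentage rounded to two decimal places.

7.12%

r ≈ i − π = 11.89% − 4.77% = 7.12%.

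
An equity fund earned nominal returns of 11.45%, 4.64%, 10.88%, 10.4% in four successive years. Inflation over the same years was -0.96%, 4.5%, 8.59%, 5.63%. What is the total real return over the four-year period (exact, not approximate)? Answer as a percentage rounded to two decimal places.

20.25%

Nominal growth factor = 1.1145 × 1.0464 × 1.1088 × 1.1040 = 1.427579
Price-level growth factor = 0.9904 × 1.0450 × 1.0859 × 1.0563 = 1.187146
Real growth factor = 1.427579 / 1.187146 = 1.202530
Total real return = 1.202530 − 1 → 20.25%.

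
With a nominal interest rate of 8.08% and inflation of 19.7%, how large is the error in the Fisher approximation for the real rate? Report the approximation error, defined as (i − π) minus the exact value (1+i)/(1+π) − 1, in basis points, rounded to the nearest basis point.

Approximate: r ≈ 8.080% − 19.700% = -11.6200%
Exact: (1 + 0.0808)/(1 + 0.1970) − 1 = -9.7076%
Error = -11.6200% − (-9.7076%) = -1.9124% → -191 basis points.

-191 basis points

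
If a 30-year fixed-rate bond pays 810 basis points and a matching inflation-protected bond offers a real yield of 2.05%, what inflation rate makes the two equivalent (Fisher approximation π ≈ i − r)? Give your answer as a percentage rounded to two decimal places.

π ≈ i − r = 8.1% − 2.05% → 6.05%.

6.05%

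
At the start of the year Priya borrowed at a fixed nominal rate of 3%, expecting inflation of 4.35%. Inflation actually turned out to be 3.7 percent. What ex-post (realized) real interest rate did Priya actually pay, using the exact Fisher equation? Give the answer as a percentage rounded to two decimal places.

Ex-post: (1 + 0.0300)/(1 + 0.0370) − 1 = -0.67502%
So the realized real rate is -0.68%.

-0.68%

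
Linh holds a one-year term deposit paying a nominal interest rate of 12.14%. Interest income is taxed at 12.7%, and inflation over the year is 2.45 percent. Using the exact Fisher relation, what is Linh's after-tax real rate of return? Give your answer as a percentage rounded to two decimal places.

7.95%

After-tax nominal return = 12.14% × (1 − 0.127) = 10.59822%.
1 + r = 1.1059822 / 1.02450 = 1.079534
After-tax real rate = 1.079534 − 1 → 7.95%.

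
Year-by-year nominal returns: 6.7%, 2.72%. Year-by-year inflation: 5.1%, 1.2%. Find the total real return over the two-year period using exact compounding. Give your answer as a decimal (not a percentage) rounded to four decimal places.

0.0305

Compound the nominal returns: 1.0670 × 1.0272 = 1.096022.
Compound inflation: 1.0510 × 1.0120 = 1.063612.
Deflate: 1.096022 / 1.063612 = 1.030472.
Total real return = 1.030472 − 1 → 0.0305.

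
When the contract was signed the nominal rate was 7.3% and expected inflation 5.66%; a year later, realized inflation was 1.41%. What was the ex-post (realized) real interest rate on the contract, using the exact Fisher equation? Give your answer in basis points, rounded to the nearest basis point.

581 basis points

Ex-post: (1 + 0.0730)/(1 + 0.0141) − 1 = 5.8081%
So the realized real rate is 581 basis points.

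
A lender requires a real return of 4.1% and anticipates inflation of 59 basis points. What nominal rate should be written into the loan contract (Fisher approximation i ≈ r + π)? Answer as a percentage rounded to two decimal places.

i ≈ r + π = 4.1% + 0.59% = 4.69%.

4.69%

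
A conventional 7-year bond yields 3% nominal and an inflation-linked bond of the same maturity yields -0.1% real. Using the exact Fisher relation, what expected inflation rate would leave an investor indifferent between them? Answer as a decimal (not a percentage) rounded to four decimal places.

(1 + π) = (1 + i)/(1 + r) = 1.03000 / 0.99900 = 1.031031
Break-even inflation = 1.031031 − 1 → 0.0310.

0.0310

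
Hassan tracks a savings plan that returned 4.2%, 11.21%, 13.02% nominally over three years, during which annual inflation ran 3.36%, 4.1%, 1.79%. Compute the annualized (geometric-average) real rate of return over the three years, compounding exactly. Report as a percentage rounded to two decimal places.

6.14%

Nominal growth factor = 1.0420 × 1.1121 × 1.1302 = 1.30968503
Price-level growth factor = 1.0336 × 1.0410 × 1.0179 = 1.09523760
Real growth factor = 1.30968503 / 1.09523760 = 1.19579991
Annualized real rate = 1.19579991^(1/3) − 1 = 6.1417% → 6.14%.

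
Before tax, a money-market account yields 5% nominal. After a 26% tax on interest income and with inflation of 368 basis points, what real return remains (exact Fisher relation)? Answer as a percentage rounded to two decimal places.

After-tax nominal return = 5% × (1 − 0.26) = 3.7000%.
1 + r = 1.03700 / 1.03680 = 1.000193
After-tax real rate = 1.000193 − 1 → 0.02%.

0.02%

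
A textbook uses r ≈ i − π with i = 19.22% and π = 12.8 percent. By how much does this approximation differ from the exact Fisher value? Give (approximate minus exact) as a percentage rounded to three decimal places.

0.729%

Approximate: r ≈ 19.220% − 12.800% = 6.4200%
Exact: (1 + 0.1922)/(1 + 0.1280) − 1 = 5.69149%
Error = 6.4200% − 5.69149% = 0.72851% → 0.729%.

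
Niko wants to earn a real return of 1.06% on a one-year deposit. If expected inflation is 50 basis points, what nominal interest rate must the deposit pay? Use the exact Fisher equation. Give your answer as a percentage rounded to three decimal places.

(1 + i) = (1 + r)(1 + π) = 1.01060 × 1.00500 = 1.015653
i = 1.015653 − 1, so the required nominal rate is 1.565%.

1.565%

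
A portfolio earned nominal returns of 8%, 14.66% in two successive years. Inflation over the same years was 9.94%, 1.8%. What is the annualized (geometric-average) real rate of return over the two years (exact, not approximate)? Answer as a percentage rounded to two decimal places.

Nominal growth factor = 1.0800 × 1.1466 = 1.23832800
Price-level growth factor = 1.0994 × 1.0180 = 1.11918920
Real growth factor = 1.23832800 / 1.11918920 = 1.10645099
Annualized real rate = 1.10645099^(1/2) − 1 = 5.1880% → 5.19%.

5.19%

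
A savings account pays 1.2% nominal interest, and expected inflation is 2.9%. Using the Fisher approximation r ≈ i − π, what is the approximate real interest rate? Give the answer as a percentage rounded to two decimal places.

-1.70%

r ≈ i − π = 1.2% − 2.9% = -1.70%.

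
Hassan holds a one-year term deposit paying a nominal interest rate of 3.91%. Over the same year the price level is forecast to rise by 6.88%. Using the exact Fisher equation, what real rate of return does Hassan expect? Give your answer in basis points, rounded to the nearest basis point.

1 + r = 1.03910 / 1.06880 = 0.972212
r = 0.972212 − 1 = -2.7788%, i.e. -278 basis points.

-278 basis points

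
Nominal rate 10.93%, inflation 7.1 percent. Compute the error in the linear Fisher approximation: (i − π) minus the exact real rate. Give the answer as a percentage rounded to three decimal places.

Approximate: r ≈ 10.930% − 7.100% = 3.8300%
Exact: (1 + 0.1093)/(1 + 0.0710) − 1 = 3.5761%
Error = 3.8300% − 3.5761% = 0.2539% → 0.254%.

0.254%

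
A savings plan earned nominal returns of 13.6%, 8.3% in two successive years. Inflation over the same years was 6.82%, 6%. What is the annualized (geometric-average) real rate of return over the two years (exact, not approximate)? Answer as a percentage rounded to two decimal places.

4.24%

Nominal growth factor = 1.1360 × 1.0830 = 1.23028800
Price-level growth factor = 1.0682 × 1.0600 = 1.13229200
Real growth factor = 1.23028800 / 1.13229200 = 1.08654658
Annualized real rate = 1.08654658^(1/2) − 1 = 4.2375% → 4.24%.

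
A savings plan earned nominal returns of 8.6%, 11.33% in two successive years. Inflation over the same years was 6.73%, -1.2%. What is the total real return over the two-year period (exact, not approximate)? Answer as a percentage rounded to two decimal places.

Nominal growth factor = 1.0860 × 1.1133 = 1.209044
Price-level growth factor = 1.0673 × 0.9880 = 1.054492
Real growth factor = 1.209044 / 1.054492 = 1.146565
Total real return = 1.146565 − 1 → 14.66%.

14.66%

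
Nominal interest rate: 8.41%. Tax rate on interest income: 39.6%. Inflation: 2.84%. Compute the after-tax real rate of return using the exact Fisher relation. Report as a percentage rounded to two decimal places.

2.18%

After-tax nominal return = 8.41% × (1 − 0.396) = 5.07964%.
1 + r = 1.0507964 / 1.02840 = 1.021778
After-tax real rate = 1.021778 − 1 → 2.18%.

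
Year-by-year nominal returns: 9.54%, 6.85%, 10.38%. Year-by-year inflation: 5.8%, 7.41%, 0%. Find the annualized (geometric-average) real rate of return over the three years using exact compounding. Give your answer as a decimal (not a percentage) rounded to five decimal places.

Compound the nominal returns: 1.0954 × 1.0685 × 1.1038 = 1.29192604.
Compound inflation: 1.0580 × 1.0741 × 1.0000 = 1.13639780.
Deflate: 1.29192604 / 1.13639780 = 1.13686074.
Annualized real rate = 1.13686074^(1/3) − 1 = 4.3684% → 0.04368.

0.04368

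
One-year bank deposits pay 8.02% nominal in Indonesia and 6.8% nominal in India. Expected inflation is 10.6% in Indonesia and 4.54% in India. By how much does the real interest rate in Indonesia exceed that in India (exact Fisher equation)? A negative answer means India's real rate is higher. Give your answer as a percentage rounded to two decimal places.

-4.49%

Indonesia: (1 + 0.0802)/(1 + 0.1060) − 1 = -2.3327%
India: (1 + 0.0680)/(1 + 0.0454) − 1 = 2.1619%
Differential = -2.3327% − 2.1619% = -4.4946% → -4.49%.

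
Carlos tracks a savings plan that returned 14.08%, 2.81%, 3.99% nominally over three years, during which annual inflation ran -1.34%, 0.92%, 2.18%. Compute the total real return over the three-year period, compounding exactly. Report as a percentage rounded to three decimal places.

Compound the nominal returns: 1.1408 × 1.0281 × 1.0399 = 1.2196535.
Compound inflation: 0.9866 × 1.0092 × 1.0218 = 1.0173825.
Deflate: 1.2196535 / 1.0173825 = 1.1988151.
Total real return = 1.1988151 − 1 → 19.882%.

19.882%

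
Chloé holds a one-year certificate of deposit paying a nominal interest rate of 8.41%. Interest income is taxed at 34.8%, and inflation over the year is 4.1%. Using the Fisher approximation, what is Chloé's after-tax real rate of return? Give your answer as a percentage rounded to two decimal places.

After-tax nominal return = 8.41% × (1 − 0.348) = 5.48332%.
r ≈ 5.48332% − 4.1% → 1.38%.

1.38%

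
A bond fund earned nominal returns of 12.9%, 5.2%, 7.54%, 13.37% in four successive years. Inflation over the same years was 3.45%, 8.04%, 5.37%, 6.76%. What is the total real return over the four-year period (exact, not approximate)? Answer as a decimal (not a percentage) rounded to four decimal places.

0.1517

Compound the nominal returns: 1.1290 × 1.0520 × 1.0754 × 1.1337 = 1.448031.
Compound inflation: 1.0345 × 1.0804 × 1.0537 × 1.0676 = 1.257305.
Deflate: 1.448031 / 1.257305 = 1.151694.
Total real return = 1.151694 − 1 → 0.1517.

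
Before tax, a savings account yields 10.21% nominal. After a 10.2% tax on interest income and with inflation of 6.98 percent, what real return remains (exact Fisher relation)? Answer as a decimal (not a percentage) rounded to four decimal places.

After-tax nominal return = 10.21% × (1 − 0.102) = 9.16858%.
1 + r = 1.0916858 / 1.06980 = 1.020458
After-tax real rate = 1.020458 − 1 → 0.0205.

0.0205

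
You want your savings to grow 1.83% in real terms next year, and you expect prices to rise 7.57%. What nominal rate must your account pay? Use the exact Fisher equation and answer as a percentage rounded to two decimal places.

9.54%

(1 + i) = (1 + r)(1 + π) = 1.01830 × 1.07570 = 1.09538531
i = 1.09538531 − 1, so the required nominal rate is 9.54%.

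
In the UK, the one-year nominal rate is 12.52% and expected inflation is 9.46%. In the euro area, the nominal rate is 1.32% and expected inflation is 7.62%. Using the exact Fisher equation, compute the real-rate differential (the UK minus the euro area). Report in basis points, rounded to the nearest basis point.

865 basis points

The UK: (1 + 0.1252)/(1 + 0.0946) − 1 = 2.7955%
The euro area: (1 + 0.0132)/(1 + 0.0762) − 1 = -5.8539%
Differential = 2.7955% − (-5.8539%) = 8.6495% → 865 basis points.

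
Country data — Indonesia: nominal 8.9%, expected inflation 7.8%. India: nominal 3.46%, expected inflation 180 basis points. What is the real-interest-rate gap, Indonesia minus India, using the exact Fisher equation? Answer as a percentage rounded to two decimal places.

-0.61%

Indonesia: (1 + 0.0890)/(1 + 0.0780) − 1 = 1.0204%
India: (1 + 0.0346)/(1 + 0.0180) − 1 = 1.6306%
Differential = 1.0204% − 1.6306% = -0.6102% → -0.61%.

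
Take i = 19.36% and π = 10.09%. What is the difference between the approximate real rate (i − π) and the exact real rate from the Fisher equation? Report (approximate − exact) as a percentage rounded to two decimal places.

0.85%

Approximate: r ≈ 19.360% − 10.090% = 9.2700%
Exact: (1 + 0.1936)/(1 + 0.1009) − 1 = 8.4204%
Error = 9.2700% − 8.4204% = 0.8496% → 0.85%.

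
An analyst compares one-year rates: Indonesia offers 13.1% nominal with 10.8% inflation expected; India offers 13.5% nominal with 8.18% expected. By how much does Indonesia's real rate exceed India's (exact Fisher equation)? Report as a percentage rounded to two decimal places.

Indonesia: (1 + 0.1310)/(1 + 0.1080) − 1 = 2.0758%
India: (1 + 0.1350)/(1 + 0.0818) − 1 = 4.9177%
Differential = 2.0758% − 4.9177% = -2.8419% → -2.84%.

-2.84%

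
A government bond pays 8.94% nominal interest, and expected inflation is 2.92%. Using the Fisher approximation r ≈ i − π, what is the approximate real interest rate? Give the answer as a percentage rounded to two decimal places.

r ≈ i − π = 8.94% − 2.92% = 6.02%.

6.02%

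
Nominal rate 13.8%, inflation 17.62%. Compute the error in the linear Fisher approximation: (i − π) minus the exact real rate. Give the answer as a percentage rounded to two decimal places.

Approximate: r ≈ 13.800% − 17.620% = -3.8200%
Exact: (1 + 0.1380)/(1 + 0.1762) − 1 = -3.2477%
Error = -3.8200% − (-3.2477%) = -0.5723% → -0.57%.

-0.57%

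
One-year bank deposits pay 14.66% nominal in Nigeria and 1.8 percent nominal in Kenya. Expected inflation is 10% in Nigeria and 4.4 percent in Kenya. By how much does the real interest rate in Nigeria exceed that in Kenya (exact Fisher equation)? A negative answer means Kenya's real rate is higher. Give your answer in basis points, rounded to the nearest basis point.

Nigeria: (1 + 0.1466)/(1 + 0.1000) − 1 = 4.2364%
Kenya: (1 + 0.0180)/(1 + 0.0440) − 1 = -2.4904%
Differential = 4.2364% − (-2.4904%) = 6.7268% → 673 basis points.

673 basis points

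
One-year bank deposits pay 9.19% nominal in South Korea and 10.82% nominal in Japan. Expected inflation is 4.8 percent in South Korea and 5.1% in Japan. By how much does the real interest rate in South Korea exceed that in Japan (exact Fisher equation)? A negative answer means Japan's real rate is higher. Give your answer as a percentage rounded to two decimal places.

-1.25%

South Korea: (1 + 0.0919)/(1 + 0.0480) − 1 = 4.1889%
Japan: (1 + 0.1082)/(1 + 0.0510) − 1 = 5.4424%
Differential = 4.1889% − 5.4424% = -1.2535% → -1.25%.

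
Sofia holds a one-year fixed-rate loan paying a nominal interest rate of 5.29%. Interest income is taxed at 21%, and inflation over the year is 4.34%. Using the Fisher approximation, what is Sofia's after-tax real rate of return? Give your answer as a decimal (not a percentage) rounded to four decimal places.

After-tax nominal return = 5.29% × (1 − 0.21) = 4.1791%.
r ≈ 4.1791% − 4.34% → -0.0016.

-0.0016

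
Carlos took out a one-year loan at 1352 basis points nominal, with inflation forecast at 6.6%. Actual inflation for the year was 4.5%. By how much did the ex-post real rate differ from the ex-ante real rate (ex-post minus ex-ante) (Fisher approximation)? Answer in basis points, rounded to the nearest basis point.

210 basis points

Ex-ante: 13.52% − 6.6% = 6.920%
Ex-post: 13.52% − 4.5% = 9.020%
Difference (ex-post − ex-ante) = 2.1000% → 210 basis points.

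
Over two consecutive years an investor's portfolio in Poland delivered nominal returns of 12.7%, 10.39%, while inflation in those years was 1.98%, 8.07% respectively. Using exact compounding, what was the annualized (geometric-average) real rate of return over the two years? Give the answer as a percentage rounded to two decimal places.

Compound the nominal returns: 1.1270 × 1.1039 = 1.24409530.
Compound inflation: 1.0198 × 1.0807 = 1.10209786.
Deflate: 1.24409530 / 1.10209786 = 1.12884286.
Annualized real rate = 1.12884286^(1/2) − 1 = 6.2470% → 6.25%.

6.25%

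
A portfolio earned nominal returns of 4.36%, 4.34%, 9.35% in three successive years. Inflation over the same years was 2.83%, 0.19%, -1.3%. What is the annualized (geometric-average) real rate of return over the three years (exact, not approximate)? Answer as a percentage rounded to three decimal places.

5.402%

Compound the nominal returns: 1.0436 × 1.0434 × 1.0935 = 1.19070366.
Compound inflation: 1.0283 × 1.0019 × 0.9870 = 1.01686047.
Deflate: 1.19070366 / 1.01686047 = 1.17096072.
Annualized real rate = 1.17096072^(1/3) − 1 = 5.4017% → 5.402%.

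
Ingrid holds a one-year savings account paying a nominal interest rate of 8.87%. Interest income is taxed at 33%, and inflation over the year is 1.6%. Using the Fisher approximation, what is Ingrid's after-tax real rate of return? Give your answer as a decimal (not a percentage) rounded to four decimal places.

After-tax nominal return = 8.87% × (1 − 0.33) = 5.9429%.
r ≈ 5.9429% − 1.6% → 0.0434.

0.0434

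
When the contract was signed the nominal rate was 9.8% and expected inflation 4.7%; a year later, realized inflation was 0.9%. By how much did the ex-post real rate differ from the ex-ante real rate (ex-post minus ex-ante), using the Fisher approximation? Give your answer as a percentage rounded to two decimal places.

3.80%

Ex-ante: 9.8% − 4.7% = 5.100%
Ex-post: 9.8% − 0.9% = 8.900%
Difference (ex-post − ex-ante) = 3.8000% → 3.80%.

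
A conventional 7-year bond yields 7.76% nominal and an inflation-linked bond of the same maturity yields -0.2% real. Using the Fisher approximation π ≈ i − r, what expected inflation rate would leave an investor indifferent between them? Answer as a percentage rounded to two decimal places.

7.96%

π ≈ i − r = 7.76% − (-0.2%) → 7.96%.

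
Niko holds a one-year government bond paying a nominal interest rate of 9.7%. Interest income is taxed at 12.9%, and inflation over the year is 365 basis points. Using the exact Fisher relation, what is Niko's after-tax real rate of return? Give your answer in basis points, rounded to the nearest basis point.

After-tax nominal return = 9.7% × (1 − 0.129) = 8.4487%.
1 + r = 1.084487 / 1.03650 = 1.046297
After-tax real rate = 1.046297 − 1 → 463 basis points.

463 basis points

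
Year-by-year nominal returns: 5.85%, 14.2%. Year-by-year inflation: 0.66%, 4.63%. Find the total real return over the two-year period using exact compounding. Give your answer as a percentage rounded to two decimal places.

Nominal growth factor = 1.0585 × 1.1420 = 1.208807
Price-level growth factor = 1.0066 × 1.0463 = 1.053206
Real growth factor = 1.208807 / 1.053206 = 1.147741
Total real return = 1.147741 − 1 → 14.77%.

14.77%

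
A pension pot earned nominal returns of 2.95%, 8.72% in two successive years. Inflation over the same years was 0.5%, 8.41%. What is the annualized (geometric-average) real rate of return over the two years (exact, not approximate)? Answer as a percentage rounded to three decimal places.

Nominal growth factor = 1.0295 × 1.0872 = 1.11927240
Price-level growth factor = 1.0050 × 1.0841 = 1.08952050
Real growth factor = 1.11927240 / 1.08952050 = 1.02730733
Annualized real rate = 1.02730733^(1/2) − 1 = 1.3562% → 1.356%.

1.356%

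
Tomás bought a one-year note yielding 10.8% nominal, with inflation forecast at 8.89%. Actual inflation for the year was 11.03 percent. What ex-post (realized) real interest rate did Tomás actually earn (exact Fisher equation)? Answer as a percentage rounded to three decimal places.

Ex-post: (1 + 0.1080)/(1 + 0.1103) − 1 = -0.2072%
So the realized real rate is -0.207%.

-0.207%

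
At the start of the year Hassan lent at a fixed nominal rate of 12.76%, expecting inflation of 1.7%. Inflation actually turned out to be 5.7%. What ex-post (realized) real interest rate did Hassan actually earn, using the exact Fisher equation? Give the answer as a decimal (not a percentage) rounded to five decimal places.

Ex-post: (1 + 0.1276)/(1 + 0.0570) − 1 = 6.6793%
So the realized real rate is 0.06679.

0.06679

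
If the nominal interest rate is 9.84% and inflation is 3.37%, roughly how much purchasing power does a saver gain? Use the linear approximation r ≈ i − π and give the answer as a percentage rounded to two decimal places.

r ≈ i − π = 9.84% − 3.37% = 6.47%.

6.47%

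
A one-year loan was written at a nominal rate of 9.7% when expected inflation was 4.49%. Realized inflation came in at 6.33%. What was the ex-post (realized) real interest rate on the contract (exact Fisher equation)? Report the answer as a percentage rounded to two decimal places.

Ex-post: (1 + 0.0970)/(1 + 0.0633) − 1 = 3.1694%
So the realized real rate is 3.17%.

3.17%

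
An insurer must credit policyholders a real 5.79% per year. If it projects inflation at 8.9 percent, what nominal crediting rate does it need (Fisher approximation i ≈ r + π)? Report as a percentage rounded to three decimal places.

14.690%

i ≈ r + π = 5.79% + 8.9% = 14.690%.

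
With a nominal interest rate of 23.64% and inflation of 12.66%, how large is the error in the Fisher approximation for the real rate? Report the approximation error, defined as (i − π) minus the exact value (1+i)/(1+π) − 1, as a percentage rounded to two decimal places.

1.23%

Approximate: r ≈ 23.640% − 12.660% = 10.9800%
Exact: (1 + 0.2364)/(1 + 0.1266) − 1 = 9.7461%
Error = 10.9800% − 9.7461% = 1.2339% → 1.23%.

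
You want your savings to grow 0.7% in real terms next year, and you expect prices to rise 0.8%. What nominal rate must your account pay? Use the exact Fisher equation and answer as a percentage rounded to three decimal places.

1.506%

(1 + i) = (1 + r)(1 + π) = 1.00700 × 1.00800 = 1.015056
i = 1.015056 − 1, so the required nominal rate is 1.506%.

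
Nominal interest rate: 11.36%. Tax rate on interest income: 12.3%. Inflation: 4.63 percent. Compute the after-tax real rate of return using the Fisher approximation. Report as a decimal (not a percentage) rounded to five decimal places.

0.05333

After-tax nominal return = 11.36% × (1 − 0.123) = 9.96272%.
r ≈ 9.96272% − 4.63% → 0.05333.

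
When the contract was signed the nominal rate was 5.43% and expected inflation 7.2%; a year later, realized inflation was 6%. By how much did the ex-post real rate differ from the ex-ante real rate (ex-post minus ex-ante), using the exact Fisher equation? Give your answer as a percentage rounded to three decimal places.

1.113%

Ex-ante: (1 + 0.0543)/(1 + 0.0720) − 1 = -1.6511%
Ex-post: (1 + 0.0543)/(1 + 0.0600) − 1 = -0.5377%
Difference (ex-post − ex-ante) = 1.1134% → 1.113%.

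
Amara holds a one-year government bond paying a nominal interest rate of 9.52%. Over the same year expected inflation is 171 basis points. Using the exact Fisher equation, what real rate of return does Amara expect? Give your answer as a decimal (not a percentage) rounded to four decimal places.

0.0768

By the Fisher equation, 1 + r = (1 + i)/(1 + π).
1 + r = 1.09520 / 1.01710 = 1.076787
r = 1.076787 − 1 = 7.6787%, i.e. 0.0768.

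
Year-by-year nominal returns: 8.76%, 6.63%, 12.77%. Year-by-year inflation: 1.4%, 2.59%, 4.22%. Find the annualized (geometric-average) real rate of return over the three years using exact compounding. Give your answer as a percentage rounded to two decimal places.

Compound the nominal returns: 1.0876 × 1.0663 × 1.1277 = 1.30780258.
Compound inflation: 1.0140 × 1.0259 × 1.0422 = 1.08416168.
Deflate: 1.30780258 / 1.08416168 = 1.20628002.
Annualized real rate = 1.20628002^(1/3) − 1 = 6.4509% → 6.45%.

6.45%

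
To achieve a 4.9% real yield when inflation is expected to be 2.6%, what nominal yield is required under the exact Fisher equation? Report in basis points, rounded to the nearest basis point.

(1 + i) = (1 + r)(1 + π) = 1.04900 × 1.02600 = 1.076274
i = 1.076274 − 1, so the required nominal rate is 763 basis points.

763 basis points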